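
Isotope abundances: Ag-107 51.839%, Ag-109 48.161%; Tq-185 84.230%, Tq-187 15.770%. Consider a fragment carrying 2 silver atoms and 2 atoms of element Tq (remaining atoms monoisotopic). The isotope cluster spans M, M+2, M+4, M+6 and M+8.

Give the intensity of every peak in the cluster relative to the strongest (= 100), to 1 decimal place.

Silver pattern (n=2): 0.26872819 : 0.49932362 : 0.23194819
Element Tq pattern (n=2): 0.70946929 : 0.26566142 : 0.02486929
Convolve the two distributions (both contribute in 2-u steps):
  M: 0.26872819×0.70946929 = 0.190654
  M+2: 0.26872819×0.26566142 + 0.49932362×0.70946929 = 0.425645
  M+4: 0.26872819×0.02486929 + 0.49932362×0.26566142 + 0.23194819×0.70946929 = 0.303894
  M+6: 0.49932362×0.02486929 + 0.23194819×0.26566142 = 0.074038
  M+8: 0.23194819×0.02486929 = 0.005768
Scale to base peak (0.425645) = 100: 44.8 : 100.0 : 71.4 : 17.4 : 1.4

44.8 : 100.0 : 71.4 : 17.4 : 1.4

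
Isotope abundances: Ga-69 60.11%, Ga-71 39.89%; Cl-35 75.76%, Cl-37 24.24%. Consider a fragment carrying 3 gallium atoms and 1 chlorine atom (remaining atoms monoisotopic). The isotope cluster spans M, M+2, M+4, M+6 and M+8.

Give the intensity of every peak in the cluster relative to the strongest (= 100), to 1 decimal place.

43.3 : 100.0 : 84.7 : 30.9 : 4.0

Gallium pattern (n=3): 0.21719018 : 0.43239309 : 0.28694328 : 0.06347345
Chlorine pattern (n=1): 0.7576 : 0.2424
Convolve the two distributions (both contribute in 2-u steps):
  M: 0.21719018×0.7576 = 0.164543
  M+2: 0.21719018×0.2424 + 0.43239309×0.7576 = 0.380228
  M+4: 0.43239309×0.2424 + 0.28694328×0.7576 = 0.322200
  M+6: 0.28694328×0.2424 + 0.06347345×0.7576 = 0.117643
  M+8: 0.06347345×0.2424 = 0.015386
Scale to base peak (0.380228) = 100: 43.3 : 100.0 : 84.7 : 30.9 : 4.0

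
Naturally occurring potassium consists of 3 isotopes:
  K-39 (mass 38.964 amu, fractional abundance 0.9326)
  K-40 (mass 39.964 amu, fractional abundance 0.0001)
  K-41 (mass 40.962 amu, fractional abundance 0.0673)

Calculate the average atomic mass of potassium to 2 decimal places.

Ar = Σ fᵢ·mᵢ = 0.9326 × 38.964 + 0.0001 × 39.964 + 0.0673 × 40.962
= 36.3378 + 0.0040 + 2.7567 = 39.0985 amu

39.10 amu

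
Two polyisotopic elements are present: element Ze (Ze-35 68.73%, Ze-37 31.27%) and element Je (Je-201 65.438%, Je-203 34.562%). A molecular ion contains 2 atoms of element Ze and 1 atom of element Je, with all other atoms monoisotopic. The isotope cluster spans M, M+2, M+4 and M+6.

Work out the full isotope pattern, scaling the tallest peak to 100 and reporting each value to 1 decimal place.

Element Ze pattern (n=2): 0.47238129 : 0.42983742 : 0.09778129
Element Je pattern (n=1): 0.65438 : 0.34562
Convolve the two distributions (both contribute in 2-u steps):
  M: 0.47238129×0.65438 = 0.309117
  M+2: 0.47238129×0.34562 + 0.42983742×0.65438 = 0.444541
  M+4: 0.42983742×0.34562 + 0.09778129×0.65438 = 0.212547
  M+6: 0.09778129×0.34562 = 0.033795
Scale to base peak (0.444541) = 100: 69.5 : 100.0 : 47.8 : 7.6

69.5 : 100.0 : 47.8 : 7.6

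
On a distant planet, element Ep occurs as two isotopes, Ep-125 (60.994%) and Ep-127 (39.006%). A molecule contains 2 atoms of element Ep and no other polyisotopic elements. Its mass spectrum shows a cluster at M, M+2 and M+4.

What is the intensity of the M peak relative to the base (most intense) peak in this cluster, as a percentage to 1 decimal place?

78.2%

(0.60994 + 0.39006)^2 gives M 0.3720, M+2 0.4758, M+4 0.1521; the largest is M+2.
P(M+2) = C(2,1) × 0.60994^1 × 0.39006^1 = 2 × 0.60994 × 0.39006 = 0.475826 (base)
P(M) = C(2,0) × 0.60994^2 × 0.39006^0 = 1 × 0.3720268 × 1.0000 = 0.372027
Relative intensity = 0.372027 / 0.475826 × 100 = 78.2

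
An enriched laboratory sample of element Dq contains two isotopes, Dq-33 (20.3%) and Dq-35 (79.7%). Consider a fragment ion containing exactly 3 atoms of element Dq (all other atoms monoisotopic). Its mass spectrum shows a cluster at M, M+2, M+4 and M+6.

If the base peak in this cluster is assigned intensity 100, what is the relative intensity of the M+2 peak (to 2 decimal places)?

Binomial terms of (0.203 + 0.797)^3: M 0.0084, M+2 0.0985, M+4 0.3868, M+6 0.5063 → M+6 is the base peak.
P(M+6) = C(3,3) × 0.203^0 × 0.797^3 = 1 × 1.0000 × 0.50626157 = 0.506262 (base)
P(M+2) = C(3,1) × 0.203^2 × 0.797^1 = 3 × 0.041209 × 0.7970 = 0.098531
Relative intensity = 0.098531 / 0.506262 × 100 = 19.46

19.46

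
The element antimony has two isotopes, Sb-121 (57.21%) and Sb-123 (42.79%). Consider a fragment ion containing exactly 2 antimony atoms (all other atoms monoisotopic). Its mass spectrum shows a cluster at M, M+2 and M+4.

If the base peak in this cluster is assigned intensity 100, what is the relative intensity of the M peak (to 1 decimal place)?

(0.5721 + 0.4279)^2 gives M 0.3273, M+2 0.4896, M+4 0.1831; the largest is M+2.
P(M+2) = C(2,1) × 0.5721^1 × 0.4279^1 = 2 × 0.5721 × 0.4279 = 0.489603 (base)
P(M) = C(2,0) × 0.5721^2 × 0.4279^0 = 1 × 0.32729841 × 1.0000 = 0.327298
Relative intensity = 0.327298 / 0.489603 × 100 = 66.8

66.8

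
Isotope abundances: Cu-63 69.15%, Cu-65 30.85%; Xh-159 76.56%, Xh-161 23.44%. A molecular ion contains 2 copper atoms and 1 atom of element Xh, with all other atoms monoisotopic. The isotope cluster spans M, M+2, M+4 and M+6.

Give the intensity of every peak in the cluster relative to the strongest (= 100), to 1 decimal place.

Copper pattern (n=2): 0.47817225 : 0.4266555 : 0.09517225
Element Xh pattern (n=1): 0.7656 : 0.2344
Convolve the two distributions (both contribute in 2-u steps):
  M: 0.47817225×0.7656 = 0.366089
  M+2: 0.47817225×0.2344 + 0.4266555×0.7656 = 0.438731
  M+4: 0.4266555×0.2344 + 0.09517225×0.7656 = 0.172872
  M+6: 0.09517225×0.2344 = 0.022308
Scale to base peak (0.438731) = 100: 83.4 : 100.0 : 39.4 : 5.1

83.4 : 100.0 : 39.4 : 5.1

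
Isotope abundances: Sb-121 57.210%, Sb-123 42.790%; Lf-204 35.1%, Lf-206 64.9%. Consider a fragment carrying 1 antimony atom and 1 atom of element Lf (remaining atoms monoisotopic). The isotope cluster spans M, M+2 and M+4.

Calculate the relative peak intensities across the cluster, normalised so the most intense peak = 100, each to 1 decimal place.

38.5 : 100.0 : 53.3

Antimony pattern (n=1): 0.5721 : 0.4279
Element Lf pattern (n=1): 0.3510 : 0.6490
Convolve the two distributions (both contribute in 2-u steps):
  M: 0.5721×0.3510 = 0.200807
  M+2: 0.5721×0.6490 + 0.4279×0.3510 = 0.521486
  M+4: 0.4279×0.6490 = 0.277707
Scale to base peak (0.521486) = 100: 38.5 : 100.0 : 53.3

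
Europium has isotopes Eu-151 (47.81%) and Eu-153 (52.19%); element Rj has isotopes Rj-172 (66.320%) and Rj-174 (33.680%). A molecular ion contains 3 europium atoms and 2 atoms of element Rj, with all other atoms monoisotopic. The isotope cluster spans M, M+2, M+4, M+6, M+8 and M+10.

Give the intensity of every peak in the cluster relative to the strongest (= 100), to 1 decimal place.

14.0 : 59.9 : 100.0 : 80.7 : 31.3 : 4.7

Europium pattern (n=3): 0.10928391 : 0.3578871 : 0.39067407 : 0.14215492
Element Rj pattern (n=2): 0.43983424 : 0.44673152 : 0.11343424
Convolve the two distributions (both contribute in 2-u steps):
  M: 0.10928391×0.43983424 = 0.048067
  M+2: 0.10928391×0.44673152 + 0.3578871×0.43983424 = 0.206232
  M+4: 0.10928391×0.11343424 + 0.3578871×0.44673152 + 0.39067407×0.43983424 = 0.344108
  M+6: 0.3578871×0.11343424 + 0.39067407×0.44673152 + 0.14215492×0.43983424 = 0.277648
  M+8: 0.39067407×0.11343424 + 0.14215492×0.44673152 = 0.107821
  M+10: 0.14215492×0.11343424 = 0.016125
Scale to base peak (0.344108) = 100: 14.0 : 59.9 : 100.0 : 80.7 : 31.3 : 4.7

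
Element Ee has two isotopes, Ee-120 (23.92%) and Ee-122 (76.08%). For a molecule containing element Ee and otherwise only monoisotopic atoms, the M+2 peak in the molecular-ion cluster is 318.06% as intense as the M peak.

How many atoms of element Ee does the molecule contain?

1

For n independent Ee atoms, I(M+2)/I(M) = n · (abundance Ee-122) / (abundance Ee-120) = n · 0.7608/0.2392.
n = 3.1806 × 0.2392/0.7608 = 1.00 ≈ 1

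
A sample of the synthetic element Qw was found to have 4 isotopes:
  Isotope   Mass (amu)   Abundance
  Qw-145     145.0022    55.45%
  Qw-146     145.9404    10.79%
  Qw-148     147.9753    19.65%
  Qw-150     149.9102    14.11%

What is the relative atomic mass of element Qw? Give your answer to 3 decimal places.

Ar = Σ fᵢ·mᵢ = 0.5545 × 145.0022 + 0.1079 × 145.9404 + 0.1965 × 147.9753 + 0.1411 × 149.9102
= 80.40372 + 15.74697 + 29.07715 + 21.15233 = 146.38017 amu

146.380 amu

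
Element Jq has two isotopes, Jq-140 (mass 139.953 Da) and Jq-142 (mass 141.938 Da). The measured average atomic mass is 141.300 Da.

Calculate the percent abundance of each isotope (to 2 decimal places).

Let x be the fractional abundance of Jq-140; then Jq-142 has abundance 1 − x.
139.953·x + 141.938·(1 − x) = 141.300
(139.953 − 141.938)·x = 141.300 − 141.938
x = -0.638 / -1.985 = 0.32141 → 32.14% Jq-140, 67.86% Jq-142.

Jq-140: 32.14%, Jq-142: 67.86%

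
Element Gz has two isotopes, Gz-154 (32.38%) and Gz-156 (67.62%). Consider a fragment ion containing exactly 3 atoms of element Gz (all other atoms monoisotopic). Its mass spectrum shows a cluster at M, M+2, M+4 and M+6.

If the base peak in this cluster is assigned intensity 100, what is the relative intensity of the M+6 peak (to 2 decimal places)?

(0.3238 + 0.6762)^3 gives M 0.0339, M+2 0.2127, M+4 0.4442, M+6 0.3092; the largest is M+4.
P(M+4) = C(3,2) × 0.3238^1 × 0.6762^2 = 3 × 0.3238 × 0.45724644 = 0.444169 (base)
P(M+6) = C(3,3) × 0.3238^0 × 0.6762^3 = 1 × 1.0000 × 0.30919004 = 0.309190
Relative intensity = 0.309190 / 0.444169 × 100 = 69.61

69.61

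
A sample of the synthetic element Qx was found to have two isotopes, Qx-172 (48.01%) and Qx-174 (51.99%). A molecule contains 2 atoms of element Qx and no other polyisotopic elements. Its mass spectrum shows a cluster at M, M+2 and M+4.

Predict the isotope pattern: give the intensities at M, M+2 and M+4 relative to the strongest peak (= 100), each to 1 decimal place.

46.2 : 100.0 : 54.1

Expanding (0.4801 + 0.5199)^2:
P(M) = 0.4801^2 = 0.230496
P(M+2) = 2 × 0.4801^1 × 0.5199^1 = 0.499208
P(M+4) = 0.5199^2 = 0.270296
The M+2 peak is largest (0.499208); scaling to 100 gives 46.2 : 100.0 : 54.1.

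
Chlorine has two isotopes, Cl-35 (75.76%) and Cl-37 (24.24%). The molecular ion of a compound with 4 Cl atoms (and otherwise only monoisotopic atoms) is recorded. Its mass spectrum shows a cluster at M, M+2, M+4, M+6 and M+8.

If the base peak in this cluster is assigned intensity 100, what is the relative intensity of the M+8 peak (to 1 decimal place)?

0.8

(0.7576 + 0.2424)^4 gives M 0.3294, M+2 0.4216, M+4 0.2023, M+6 0.0432, M+8 0.0035; the largest is M+2.
P(M+2) = C(4,1) × 0.7576^3 × 0.2424^1 = 4 × 0.4348304 × 0.2424 = 0.421612 (base)
P(M+8) = C(4,4) × 0.7576^0 × 0.2424^4 = 1 × 1.0000 × 0.00345247 = 0.003452
Relative intensity = 0.003452 / 0.421612 × 100 = 0.8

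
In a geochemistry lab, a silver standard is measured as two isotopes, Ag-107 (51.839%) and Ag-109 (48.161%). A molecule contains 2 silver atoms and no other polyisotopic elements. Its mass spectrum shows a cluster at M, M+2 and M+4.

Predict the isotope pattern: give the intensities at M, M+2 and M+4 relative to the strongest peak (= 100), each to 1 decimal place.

53.8 : 100.0 : 46.5

Each Ag atom is independently Ag-107 (p = 0.51839) or Ag-109 (q = 0.48161); the cluster is the binomial expansion (p + q)^2.
P(M) = 0.51839^2 = 0.268728
P(M+2) = 2 × 0.51839^1 × 0.48161^1 = 0.499324
P(M+4) = 0.48161^2 = 0.231948
The M+2 peak is largest (0.499324); scaling to 100 gives 53.8 : 100.0 : 46.5.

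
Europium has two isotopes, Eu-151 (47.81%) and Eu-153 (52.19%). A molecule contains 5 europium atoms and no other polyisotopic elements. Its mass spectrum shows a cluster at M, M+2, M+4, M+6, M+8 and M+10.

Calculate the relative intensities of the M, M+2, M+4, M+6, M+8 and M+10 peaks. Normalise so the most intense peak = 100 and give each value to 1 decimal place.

7.7 : 42.0 : 91.6 : 100.0 : 54.6 : 11.9

Each Eu atom is independently Eu-151 (p = 0.4781) or Eu-153 (q = 0.5219); the cluster is the binomial expansion (p + q)^5.
P(M) = 0.4781^5 = 0.024980
P(M+2) = 5 × 0.4781^4 × 0.5219^1 = 0.136343
P(M+4) = 10 × 0.4781^3 × 0.5219^2 = 0.297667
P(M+6) = 10 × 0.4781^2 × 0.5219^3 = 0.324937
P(M+8) = 5 × 0.4781^1 × 0.5219^4 = 0.177353
P(M+10) = 0.5219^5 = 0.038720
The M+6 peak is largest (0.324937); scaling to 100 gives 7.7 : 42.0 : 91.6 : 100.0 : 54.6 : 11.9.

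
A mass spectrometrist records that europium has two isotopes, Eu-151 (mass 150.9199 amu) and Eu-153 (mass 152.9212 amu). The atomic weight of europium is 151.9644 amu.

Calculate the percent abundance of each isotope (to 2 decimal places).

With x = fraction of Eu-151 (so Eu-153 is 1 − x):
150.9199·x + 152.9212·(1 − x) = 151.9644
(150.9199 − 152.9212)·x = 151.9644 − 152.9212
x = -0.9568 / -2.0013 = 0.47809 → 47.81% Eu-151, 52.19% Eu-153.

Eu-151: 47.81%, Eu-153: 52.19%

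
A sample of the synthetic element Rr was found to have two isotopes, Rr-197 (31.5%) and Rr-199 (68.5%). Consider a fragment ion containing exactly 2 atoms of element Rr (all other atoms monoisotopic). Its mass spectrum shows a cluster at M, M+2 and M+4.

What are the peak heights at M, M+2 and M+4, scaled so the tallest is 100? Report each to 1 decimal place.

21.1 : 92.0 : 100.0

The 2 Rr atoms are independent, so intensities follow the terms of (0.315 + 0.685)^2.
P(M) = 0.315^2 = 0.099225
P(M+2) = 2 × 0.315^1 × 0.685^1 = 0.431550
P(M+4) = 0.685^2 = 0.469225
The M+4 peak is largest (0.469225); scaling to 100 gives 21.1 : 92.0 : 100.0.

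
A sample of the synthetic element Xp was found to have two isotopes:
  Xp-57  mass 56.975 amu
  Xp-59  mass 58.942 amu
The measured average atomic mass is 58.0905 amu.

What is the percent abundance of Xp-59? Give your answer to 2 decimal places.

56.71%

With x = fraction of Xp-57 (so Xp-59 is 1 − x):
56.975·x + 58.942·(1 − x) = 58.0905
(56.975 − 58.942)·x = 58.0905 − 58.942
x = -0.8515 / -1.967 = 0.43289 → 43.29% Xp-57, 56.71% Xp-59.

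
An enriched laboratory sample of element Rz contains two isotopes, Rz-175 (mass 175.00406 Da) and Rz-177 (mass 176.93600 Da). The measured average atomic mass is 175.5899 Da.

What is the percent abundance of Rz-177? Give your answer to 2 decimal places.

30.32%

Writing the weighted mean with unknown fraction x of Rz-175:
175.00406·x + 176.93600·(1 − x) = 175.5899
(175.00406 − 176.93600)·x = 175.5899 − 176.93600
x = -1.34610 / -1.93194 = 0.69676 → 69.68% Rz-175, 30.32% Rz-177.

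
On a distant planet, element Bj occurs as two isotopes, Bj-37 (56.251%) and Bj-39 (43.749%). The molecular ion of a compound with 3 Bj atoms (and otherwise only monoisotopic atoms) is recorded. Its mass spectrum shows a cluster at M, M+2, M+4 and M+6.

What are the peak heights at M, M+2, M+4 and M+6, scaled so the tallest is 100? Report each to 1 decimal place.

42.9 : 100.0 : 77.8 : 20.2

Each Bj atom is independently Bj-37 (p = 0.56251) or Bj-39 (q = 0.43749); the cluster is the binomial expansion (p + q)^3.
P(M) = 0.56251^3 = 0.177988
P(M+2) = 3 × 0.56251^2 × 0.43749^1 = 0.415288
P(M+4) = 3 × 0.56251^1 × 0.43749^2 = 0.322989
P(M+6) = 0.43749^3 = 0.083734
The M+2 peak is largest (0.415288); scaling to 100 gives 42.9 : 100.0 : 77.8 : 20.2.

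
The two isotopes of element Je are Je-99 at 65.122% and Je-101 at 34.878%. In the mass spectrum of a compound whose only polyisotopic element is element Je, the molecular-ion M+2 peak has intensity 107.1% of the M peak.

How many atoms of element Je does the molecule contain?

The M+2/M ratio from n Je atoms is n · q/p = n · 0.34878/0.65122.
n = 1.071 × 0.65122/0.34878 = 2.00 ≈ 2

2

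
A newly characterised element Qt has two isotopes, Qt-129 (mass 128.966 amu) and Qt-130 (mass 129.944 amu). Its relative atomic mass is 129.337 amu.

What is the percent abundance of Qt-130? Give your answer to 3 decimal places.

37.935%

With x = fraction of Qt-129 (so Qt-130 is 1 − x):
128.966·x + 129.944·(1 − x) = 129.337
(128.966 − 129.944)·x = 129.337 − 129.944
x = -0.607 / -0.978 = 0.62065 → 62.065% Qt-129, 37.935% Qt-130.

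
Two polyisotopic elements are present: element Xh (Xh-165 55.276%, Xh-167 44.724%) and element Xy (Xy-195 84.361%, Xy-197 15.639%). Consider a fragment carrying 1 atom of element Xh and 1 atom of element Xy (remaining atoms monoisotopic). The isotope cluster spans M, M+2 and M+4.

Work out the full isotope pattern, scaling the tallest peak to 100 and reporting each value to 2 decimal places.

Element Xh pattern (n=1): 0.55276 : 0.44724
Element Xy pattern (n=1): 0.84361 : 0.15639
Convolve the two distributions (both contribute in 2-u steps):
  M: 0.55276×0.84361 = 0.466314
  M+2: 0.55276×0.15639 + 0.44724×0.84361 = 0.463742
  M+4: 0.44724×0.15639 = 0.069944
Scale to base peak (0.466314) = 100: 100.00 : 99.45 : 15.00

100.00 : 99.45 : 15.00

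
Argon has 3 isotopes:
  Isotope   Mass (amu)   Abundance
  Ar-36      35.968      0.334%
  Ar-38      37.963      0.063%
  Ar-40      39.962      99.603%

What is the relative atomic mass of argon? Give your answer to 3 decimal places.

39.947 amu

Average mass = Σ (abundance × isotope mass) = 0.00334 × 35.968 + 0.00063 × 37.963 + 0.99603 × 39.962
= 0.1201 + 0.0239 + 39.8034 = 39.9474 amu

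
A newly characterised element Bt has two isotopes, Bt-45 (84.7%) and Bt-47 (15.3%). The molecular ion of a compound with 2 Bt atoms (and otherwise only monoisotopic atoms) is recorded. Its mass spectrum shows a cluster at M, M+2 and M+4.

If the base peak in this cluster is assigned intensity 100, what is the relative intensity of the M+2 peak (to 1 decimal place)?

Binomial terms of (0.847 + 0.153)^2: M 0.7174, M+2 0.2592, M+4 0.0234 → M is the base peak.
P(M) = C(2,0) × 0.847^2 × 0.153^0 = 1 × 0.717409 × 1.0000 = 0.717409 (base)
P(M+2) = C(2,1) × 0.847^1 × 0.153^1 = 2 × 0.8470 × 0.1530 = 0.259182
Relative intensity = 0.259182 / 0.717409 × 100 = 36.1

36.1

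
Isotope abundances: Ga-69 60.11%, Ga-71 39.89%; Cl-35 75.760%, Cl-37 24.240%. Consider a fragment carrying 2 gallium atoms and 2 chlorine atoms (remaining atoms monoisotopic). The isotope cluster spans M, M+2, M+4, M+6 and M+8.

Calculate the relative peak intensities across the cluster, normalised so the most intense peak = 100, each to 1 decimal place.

Gallium pattern (n=2): 0.36132121 : 0.47955758 : 0.15912121
Chlorine pattern (n=2): 0.57395776 : 0.36728448 : 0.05875776
Convolve the two distributions (both contribute in 2-u steps):
  M: 0.36132121×0.57395776 = 0.207383
  M+2: 0.36132121×0.36728448 + 0.47955758×0.57395776 = 0.407953
  M+4: 0.36132121×0.05875776 + 0.47955758×0.36728448 + 0.15912121×0.57395776 = 0.288693
  M+6: 0.47955758×0.05875776 + 0.15912121×0.36728448 = 0.086620
  M+8: 0.15912121×0.05875776 = 0.009350
Scale to base peak (0.407953) = 100: 50.8 : 100.0 : 70.8 : 21.2 : 2.3

50.8 : 100.0 : 70.8 : 21.2 : 2.3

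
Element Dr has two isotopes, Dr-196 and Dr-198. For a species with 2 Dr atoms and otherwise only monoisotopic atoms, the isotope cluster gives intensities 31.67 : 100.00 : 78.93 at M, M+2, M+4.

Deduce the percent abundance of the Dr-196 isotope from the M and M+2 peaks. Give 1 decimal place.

If p is the fraction of Dr that is Dr-196, then I(M+2)/I(M) = [C(2,1)·p^1·(1−p)] / p^2 = 2·(1−p)/p = 100.00/31.67 = 3.1576
(1−p)/p = 3.1576/2 = 1.5788  ⇒  p = 1/(1 + 1.5788) = 0.3878
Dr-196: 38.8%, Dr-198: 61.2%.

38.8%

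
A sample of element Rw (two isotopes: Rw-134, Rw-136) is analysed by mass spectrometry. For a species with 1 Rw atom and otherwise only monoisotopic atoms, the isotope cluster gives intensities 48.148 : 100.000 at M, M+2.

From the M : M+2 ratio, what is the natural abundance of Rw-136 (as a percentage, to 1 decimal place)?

Let p = fractional abundance of Rw-134. I(M+2)/I(M) = [C(1,1)·p^0·(1−p)] / p^1 = 1·(1−p)/p = 100.000/48.148 = 2.0769
(1−p)/p = 2.0769/1 = 2.0769  ⇒  p = 1/(1 + 2.0769) = 0.3250
Rw-134: 32.5%, Rw-136: 67.5%.

67.5%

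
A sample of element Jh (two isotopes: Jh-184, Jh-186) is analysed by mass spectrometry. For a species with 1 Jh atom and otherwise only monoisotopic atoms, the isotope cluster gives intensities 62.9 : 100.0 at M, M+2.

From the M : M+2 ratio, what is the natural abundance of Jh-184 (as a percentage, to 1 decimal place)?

38.6%

Write p for the Jh-184 fraction. I(M+2)/I(M) = [C(1,1)·p^0·(1−p)] / p^1 = 1·(1−p)/p = 100.0/62.9 = 1.5898
(1−p)/p = 1.5898/1 = 1.5898  ⇒  p = 1/(1 + 1.5898) = 0.3861
Jh-184: 38.6%, Jh-186: 61.4%.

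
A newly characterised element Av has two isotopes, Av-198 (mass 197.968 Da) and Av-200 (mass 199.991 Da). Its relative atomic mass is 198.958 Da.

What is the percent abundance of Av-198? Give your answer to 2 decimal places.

Writing the weighted mean with unknown fraction x of Av-198:
197.968·x + 199.991·(1 − x) = 198.958
(197.968 − 199.991)·x = 198.958 − 199.991
x = -1.033 / -2.023 = 0.51063 → 51.06% Av-198, 48.94% Av-200.

51.06%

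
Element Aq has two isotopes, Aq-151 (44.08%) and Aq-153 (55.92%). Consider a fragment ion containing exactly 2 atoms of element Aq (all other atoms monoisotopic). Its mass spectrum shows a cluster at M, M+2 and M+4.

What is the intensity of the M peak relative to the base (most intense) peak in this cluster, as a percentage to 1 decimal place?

Term probabilities: M 0.1943, M+2 0.4930, M+4 0.3127. Base peak = M+2.
P(M+2) = C(2,1) × 0.4408^1 × 0.5592^1 = 2 × 0.4408 × 0.5592 = 0.492991 (base)
P(M) = C(2,0) × 0.4408^2 × 0.5592^0 = 1 × 0.19430464 × 1.0000 = 0.194305
Relative intensity = 0.194305 / 0.492991 × 100 = 39.4

39.4%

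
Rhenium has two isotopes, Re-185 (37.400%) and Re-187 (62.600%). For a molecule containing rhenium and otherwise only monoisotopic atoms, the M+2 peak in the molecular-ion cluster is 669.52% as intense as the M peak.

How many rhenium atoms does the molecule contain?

4

With n Re atoms, P(M+2)/P(M) = C(n,1)·p^(n−1)q / p^n = n·q/p = n · 0.62600/0.37400.
n = 6.6952 × 0.37400/0.62600 = 4.00 ≈ 4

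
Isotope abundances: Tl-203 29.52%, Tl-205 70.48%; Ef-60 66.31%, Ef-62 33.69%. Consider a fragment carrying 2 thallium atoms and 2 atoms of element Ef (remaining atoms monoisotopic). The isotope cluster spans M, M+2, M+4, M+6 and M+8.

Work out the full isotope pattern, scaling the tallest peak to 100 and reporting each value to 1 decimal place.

9.3 : 53.6 : 100.0 : 65.0 : 13.6

Thallium pattern (n=2): 0.08714304 : 0.41611392 : 0.49674304
Element Ef pattern (n=2): 0.43970161 : 0.44679678 : 0.11350161
Convolve the two distributions (both contribute in 2-u steps):
  M: 0.08714304×0.43970161 = 0.038317
  M+2: 0.08714304×0.44679678 + 0.41611392×0.43970161 = 0.221901
  M+4: 0.08714304×0.11350161 + 0.41611392×0.44679678 + 0.49674304×0.43970161 = 0.414228
  M+6: 0.41611392×0.11350161 + 0.49674304×0.44679678 = 0.269173
  M+8: 0.49674304×0.11350161 = 0.056381
Scale to base peak (0.414228) = 100: 9.3 : 53.6 : 100.0 : 65.0 : 13.6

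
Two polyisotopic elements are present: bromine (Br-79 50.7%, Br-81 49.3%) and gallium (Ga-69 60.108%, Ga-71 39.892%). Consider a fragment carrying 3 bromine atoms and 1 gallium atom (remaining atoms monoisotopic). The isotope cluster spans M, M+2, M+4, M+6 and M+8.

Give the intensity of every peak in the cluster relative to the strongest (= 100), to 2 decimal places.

Bromine pattern (n=3): 0.13032384 : 0.38017547 : 0.36967753 : 0.11982316
Gallium pattern (n=1): 0.60108 : 0.39892
Convolve the two distributions (both contribute in 2-u steps):
  M: 0.13032384×0.60108 = 0.078335
  M+2: 0.13032384×0.39892 + 0.38017547×0.60108 = 0.280505
  M+4: 0.38017547×0.39892 + 0.36967753×0.60108 = 0.373865
  M+6: 0.36967753×0.39892 + 0.11982316×0.60108 = 0.219495
  M+8: 0.11982316×0.39892 = 0.047800
Scale to base peak (0.373865) = 100: 20.95 : 75.03 : 100.00 : 58.71 : 12.79

20.95 : 75.03 : 100.00 : 58.71 : 12.79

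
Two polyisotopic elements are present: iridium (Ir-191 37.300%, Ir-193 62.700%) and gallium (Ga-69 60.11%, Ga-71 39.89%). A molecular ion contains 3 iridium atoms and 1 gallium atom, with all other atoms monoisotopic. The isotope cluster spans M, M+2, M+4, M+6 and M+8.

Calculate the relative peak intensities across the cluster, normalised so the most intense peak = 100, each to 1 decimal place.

8.5 : 48.3 : 100.0 : 87.8 : 26.7

Iridium pattern (n=3): 0.05189512 : 0.26170165 : 0.43991135 : 0.24649188
Gallium pattern (n=1): 0.6011 : 0.3989
Convolve the two distributions (both contribute in 2-u steps):
  M: 0.05189512×0.6011 = 0.031194
  M+2: 0.05189512×0.3989 + 0.26170165×0.6011 = 0.178010
  M+4: 0.26170165×0.3989 + 0.43991135×0.6011 = 0.368824
  M+6: 0.43991135×0.3989 + 0.24649188×0.6011 = 0.323647
  M+8: 0.24649188×0.3989 = 0.098326
Scale to base peak (0.368824) = 100: 8.5 : 48.3 : 100.0 : 87.8 : 26.7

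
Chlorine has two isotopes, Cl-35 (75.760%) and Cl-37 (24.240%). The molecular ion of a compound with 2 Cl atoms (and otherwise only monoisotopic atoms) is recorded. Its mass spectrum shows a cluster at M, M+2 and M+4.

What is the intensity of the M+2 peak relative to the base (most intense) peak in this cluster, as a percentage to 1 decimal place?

Binomial terms of (0.75760 + 0.24240)^2: M 0.5740, M+2 0.3673, M+4 0.0588 → M is the base peak.
P(M) = C(2,0) × 0.75760^2 × 0.24240^0 = 1 × 0.57395776 × 1.0000 = 0.573958 (base)
P(M+2) = C(2,1) × 0.75760^1 × 0.24240^1 = 2 × 0.7576 × 0.2424 = 0.367284
Relative intensity = 0.367284 / 0.573958 × 100 = 64.0

64.0%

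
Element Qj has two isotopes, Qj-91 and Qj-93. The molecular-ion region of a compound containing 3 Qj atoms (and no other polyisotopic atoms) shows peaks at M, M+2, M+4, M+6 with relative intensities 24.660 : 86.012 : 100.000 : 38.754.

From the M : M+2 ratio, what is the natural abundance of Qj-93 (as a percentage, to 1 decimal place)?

Write p for the Qj-91 fraction. I(M+2)/I(M) = [C(3,1)·p^2·(1−p)] / p^3 = 3·(1−p)/p = 86.012/24.660 = 3.4879
(1−p)/p = 3.4879/3 = 1.1626  ⇒  p = 1/(1 + 1.1626) = 0.4624
Qj-91: 46.2%, Qj-93: 53.8%.

53.8%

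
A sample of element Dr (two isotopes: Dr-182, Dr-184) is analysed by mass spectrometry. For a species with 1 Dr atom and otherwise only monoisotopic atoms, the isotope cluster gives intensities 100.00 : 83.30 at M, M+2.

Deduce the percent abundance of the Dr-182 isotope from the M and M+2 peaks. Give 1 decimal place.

Let p = fractional abundance of Dr-182. I(M+2)/I(M) = [C(1,1)·p^0·(1−p)] / p^1 = 1·(1−p)/p = 83.30/100.00 = 0.8330
(1−p)/p = 0.8330/1 = 0.8330  ⇒  p = 1/(1 + 0.8330) = 0.5456
Dr-182: 54.6%, Dr-184: 45.4%.

54.6%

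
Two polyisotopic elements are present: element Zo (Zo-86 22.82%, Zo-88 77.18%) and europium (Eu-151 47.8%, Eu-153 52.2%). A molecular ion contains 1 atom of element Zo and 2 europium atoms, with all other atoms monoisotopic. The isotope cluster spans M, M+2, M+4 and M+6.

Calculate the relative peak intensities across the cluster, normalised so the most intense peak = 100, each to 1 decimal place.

11.7 : 64.9 : 100.0 : 47.0

Element Zo pattern (n=1): 0.2282 : 0.7718
Europium pattern (n=2): 0.228484 : 0.499032 : 0.272484
Convolve the two distributions (both contribute in 2-u steps):
  M: 0.2282×0.228484 = 0.052140
  M+2: 0.2282×0.499032 + 0.7718×0.228484 = 0.290223
  M+4: 0.2282×0.272484 + 0.7718×0.499032 = 0.447334
  M+6: 0.7718×0.272484 = 0.210303
Scale to base peak (0.447334) = 100: 11.7 : 64.9 : 100.0 : 47.0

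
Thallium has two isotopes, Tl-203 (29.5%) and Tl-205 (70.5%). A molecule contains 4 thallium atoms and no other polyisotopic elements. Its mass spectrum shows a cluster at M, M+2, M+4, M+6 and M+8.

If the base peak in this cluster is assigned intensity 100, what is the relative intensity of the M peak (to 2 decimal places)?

Term probabilities: M 0.0076, M+2 0.0724, M+4 0.2595, M+6 0.4135, M+8 0.2470. Base peak = M+6.
P(M+6) = C(4,3) × 0.295^1 × 0.705^3 = 4 × 0.2950 × 0.35040263 = 0.413475 (base)
P(M) = C(4,0) × 0.295^4 × 0.705^0 = 1 × 0.00757335 × 1.0000 = 0.007573
Relative intensity = 0.007573 / 0.413475 × 100 = 1.83

1.83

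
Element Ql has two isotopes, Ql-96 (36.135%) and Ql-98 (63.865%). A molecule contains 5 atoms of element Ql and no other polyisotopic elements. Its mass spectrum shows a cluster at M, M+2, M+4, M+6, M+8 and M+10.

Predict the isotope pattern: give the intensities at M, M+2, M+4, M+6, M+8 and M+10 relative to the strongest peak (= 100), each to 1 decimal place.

1.8 : 16.0 : 56.6 : 100.0 : 88.4 : 31.2

The 5 Ql atoms are independent, so intensities follow the terms of (0.36135 + 0.63865)^5.
P(M) = 0.36135^5 = 0.006161
P(M+2) = 5 × 0.36135^4 × 0.63865^1 = 0.054443
P(M+4) = 10 × 0.36135^3 × 0.63865^2 = 0.192446
P(M+6) = 10 × 0.36135^2 × 0.63865^3 = 0.340130
P(M+8) = 5 × 0.36135^1 × 0.63865^4 = 0.300573
P(M+10) = 0.63865^5 = 0.106246
The M+6 peak is largest (0.340130); scaling to 100 gives 1.8 : 16.0 : 56.6 : 100.0 : 88.4 : 31.2.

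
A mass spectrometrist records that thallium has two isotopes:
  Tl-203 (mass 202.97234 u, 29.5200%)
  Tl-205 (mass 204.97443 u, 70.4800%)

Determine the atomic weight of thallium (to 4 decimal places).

204.3834 u

The abundance-weighted mean is 0.295200 × 202.97234 + 0.704800 × 204.97443
= 59.917435 + 144.465978 = 204.383413 u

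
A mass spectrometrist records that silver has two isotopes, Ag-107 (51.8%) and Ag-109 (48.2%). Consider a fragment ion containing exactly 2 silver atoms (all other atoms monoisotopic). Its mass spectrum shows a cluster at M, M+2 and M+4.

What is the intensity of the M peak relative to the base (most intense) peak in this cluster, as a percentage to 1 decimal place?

(0.518 + 0.482)^2 gives M 0.2683, M+2 0.4994, M+4 0.2323; the largest is M+2.
P(M+2) = C(2,1) × 0.518^1 × 0.482^1 = 2 × 0.5180 × 0.4820 = 0.499352 (base)
P(M) = C(2,0) × 0.518^2 × 0.482^0 = 1 × 0.268324 × 1.0000 = 0.268324
Relative intensity = 0.268324 / 0.499352 × 100 = 53.7

53.7%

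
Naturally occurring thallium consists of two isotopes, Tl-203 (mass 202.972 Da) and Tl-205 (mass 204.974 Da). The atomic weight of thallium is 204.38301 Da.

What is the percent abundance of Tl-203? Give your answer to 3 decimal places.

29.520%

With x = fraction of Tl-203 (so Tl-205 is 1 − x):
202.972·x + 204.974·(1 − x) = 204.38301
(202.972 − 204.974)·x = 204.38301 − 204.974
x = -0.59099 / -2.002 = 0.29520 → 29.520% Tl-203, 70.480% Tl-205.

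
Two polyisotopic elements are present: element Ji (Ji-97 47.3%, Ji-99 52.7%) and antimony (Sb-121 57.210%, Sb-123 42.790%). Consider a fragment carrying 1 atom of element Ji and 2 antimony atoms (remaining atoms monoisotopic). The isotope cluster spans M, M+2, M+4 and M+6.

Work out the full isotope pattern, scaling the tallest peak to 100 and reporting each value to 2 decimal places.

38.31 : 100.00 : 85.29 : 23.88

Element Ji pattern (n=1): 0.4730 : 0.5270
Antimony pattern (n=2): 0.32729841 : 0.48960318 : 0.18309841
Convolve the two distributions (both contribute in 2-u steps):
  M: 0.4730×0.32729841 = 0.154812
  M+2: 0.4730×0.48960318 + 0.5270×0.32729841 = 0.404069
  M+4: 0.4730×0.18309841 + 0.5270×0.48960318 = 0.344626
  M+6: 0.5270×0.18309841 = 0.096493
Scale to base peak (0.404069) = 100: 38.31 : 100.00 : 85.29 : 23.88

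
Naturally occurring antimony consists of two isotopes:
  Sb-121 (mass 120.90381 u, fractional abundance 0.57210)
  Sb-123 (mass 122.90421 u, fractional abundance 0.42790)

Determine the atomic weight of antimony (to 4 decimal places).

121.7598 u

Average mass = Σ (abundance × isotope mass) = 0.57210 × 120.90381 + 0.42790 × 122.90421
= 69.169070 + 52.590711 = 121.759781 u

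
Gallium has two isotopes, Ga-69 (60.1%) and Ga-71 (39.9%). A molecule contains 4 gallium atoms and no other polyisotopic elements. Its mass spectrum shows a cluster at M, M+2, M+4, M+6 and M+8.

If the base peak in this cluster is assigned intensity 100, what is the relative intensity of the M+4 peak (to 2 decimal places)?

(0.601 + 0.399)^4 gives M 0.1305, M+2 0.3465, M+4 0.3450, M+6 0.1527, M+8 0.0253; the largest is M+2.
P(M+2) = C(4,1) × 0.601^3 × 0.399^1 = 4 × 0.2170818 × 0.3990 = 0.346463 (base)
P(M+4) = C(4,2) × 0.601^2 × 0.399^2 = 6 × 0.361201 × 0.159201 = 0.345021
Relative intensity = 0.345021 / 0.346463 × 100 = 99.58

99.58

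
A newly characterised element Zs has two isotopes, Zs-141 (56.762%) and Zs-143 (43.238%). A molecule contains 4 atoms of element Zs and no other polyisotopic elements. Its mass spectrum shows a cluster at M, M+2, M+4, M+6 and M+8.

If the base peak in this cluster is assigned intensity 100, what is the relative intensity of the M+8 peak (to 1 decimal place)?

9.7

Binomial terms of (0.56762 + 0.43238)^4: M 0.1038, M+2 0.3163, M+4 0.3614, M+6 0.1835, M+8 0.0350 → M+4 is the base peak.
P(M+4) = C(4,2) × 0.56762^2 × 0.43238^2 = 6 × 0.32219246 × 0.18695246 = 0.361408 (base)
P(M+8) = C(4,4) × 0.56762^0 × 0.43238^4 = 1 × 1.0000 × 0.03495122 = 0.034951
Relative intensity = 0.034951 / 0.361408 × 100 = 9.7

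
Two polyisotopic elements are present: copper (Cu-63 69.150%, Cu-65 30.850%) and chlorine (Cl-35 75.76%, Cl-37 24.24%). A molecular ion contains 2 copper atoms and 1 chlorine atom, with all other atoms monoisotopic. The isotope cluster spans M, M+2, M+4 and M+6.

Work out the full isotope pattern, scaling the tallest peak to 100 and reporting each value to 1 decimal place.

82.5 : 100.0 : 40.0 : 5.3

Copper pattern (n=2): 0.47817225 : 0.4266555 : 0.09517225
Chlorine pattern (n=1): 0.7576 : 0.2424
Convolve the two distributions (both contribute in 2-u steps):
  M: 0.47817225×0.7576 = 0.362263
  M+2: 0.47817225×0.2424 + 0.4266555×0.7576 = 0.439143
  M+4: 0.4266555×0.2424 + 0.09517225×0.7576 = 0.175524
  M+6: 0.09517225×0.2424 = 0.023070
Scale to base peak (0.439143) = 100: 82.5 : 100.0 : 40.0 : 5.3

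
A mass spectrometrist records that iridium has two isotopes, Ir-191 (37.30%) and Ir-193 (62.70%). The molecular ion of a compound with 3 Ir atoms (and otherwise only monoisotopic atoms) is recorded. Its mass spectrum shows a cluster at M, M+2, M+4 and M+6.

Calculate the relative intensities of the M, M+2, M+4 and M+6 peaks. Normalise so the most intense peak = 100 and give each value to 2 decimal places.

Each Ir atom is independently Ir-191 (p = 0.3730) or Ir-193 (q = 0.6270); the cluster is the binomial expansion (p + q)^3.
P(M) = 0.3730^3 = 0.051895
P(M+2) = 3 × 0.3730^2 × 0.6270^1 = 0.261702
P(M+4) = 3 × 0.3730^1 × 0.6270^2 = 0.439911
P(M+6) = 0.6270^3 = 0.246492
The M+4 peak is largest (0.439911); scaling to 100 gives 11.80 : 59.49 : 100.00 : 56.03.

11.80 : 59.49 : 100.00 : 56.03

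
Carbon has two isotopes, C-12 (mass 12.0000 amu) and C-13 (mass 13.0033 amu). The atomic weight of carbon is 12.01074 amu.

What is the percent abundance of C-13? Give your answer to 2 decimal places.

Writing the weighted mean with unknown fraction x of C-12:
12.0000·x + 13.0033·(1 − x) = 12.01074
(12.0000 − 13.0033)·x = 12.01074 − 13.0033
x = -0.99256 / -1.0033 = 0.98930 → 98.93% C-12, 1.07% C-13.

1.07%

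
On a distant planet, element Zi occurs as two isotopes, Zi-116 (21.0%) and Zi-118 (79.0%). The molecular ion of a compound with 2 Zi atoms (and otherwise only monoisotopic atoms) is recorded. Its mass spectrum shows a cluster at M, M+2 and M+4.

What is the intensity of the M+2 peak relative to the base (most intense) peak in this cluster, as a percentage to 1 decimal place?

Binomial terms of (0.210 + 0.790)^2: M 0.0441, M+2 0.3318, M+4 0.6241 → M+4 is the base peak.
P(M+4) = C(2,2) × 0.210^0 × 0.790^2 = 1 × 1.0000 × 0.6241 = 0.624100 (base)
P(M+2) = C(2,1) × 0.210^1 × 0.790^1 = 2 × 0.2100 × 0.7900 = 0.331800
Relative intensity = 0.331800 / 0.624100 × 100 = 53.2

53.2%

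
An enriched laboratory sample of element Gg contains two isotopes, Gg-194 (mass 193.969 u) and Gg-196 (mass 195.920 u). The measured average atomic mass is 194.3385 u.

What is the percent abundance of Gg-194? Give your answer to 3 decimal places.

81.061%

Let x be the fractional abundance of Gg-194; then Gg-196 has abundance 1 − x.
193.969·x + 195.920·(1 − x) = 194.3385
(193.969 − 195.920)·x = 194.3385 − 195.920
x = -1.5815 / -1.951 = 0.81061 → 81.061% Gg-194, 18.939% Gg-196.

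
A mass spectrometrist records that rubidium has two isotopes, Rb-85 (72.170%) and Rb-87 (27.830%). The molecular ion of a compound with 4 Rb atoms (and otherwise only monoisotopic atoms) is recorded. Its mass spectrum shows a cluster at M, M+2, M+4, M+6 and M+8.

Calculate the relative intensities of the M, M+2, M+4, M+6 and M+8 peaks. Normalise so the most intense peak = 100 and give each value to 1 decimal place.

64.8 : 100.0 : 57.8 : 14.9 : 1.4

The 4 Rb atoms are independent, so intensities follow the terms of (0.72170 + 0.27830)^4.
P(M) = 0.72170^4 = 0.271286
P(M+2) = 4 × 0.72170^3 × 0.27830^1 = 0.418450
P(M+4) = 6 × 0.72170^2 × 0.27830^2 = 0.242042
P(M+6) = 4 × 0.72170^1 × 0.27830^3 = 0.062224
P(M+8) = 0.27830^4 = 0.005999
The M+2 peak is largest (0.418450); scaling to 100 gives 64.8 : 100.0 : 57.8 : 14.9 : 1.4.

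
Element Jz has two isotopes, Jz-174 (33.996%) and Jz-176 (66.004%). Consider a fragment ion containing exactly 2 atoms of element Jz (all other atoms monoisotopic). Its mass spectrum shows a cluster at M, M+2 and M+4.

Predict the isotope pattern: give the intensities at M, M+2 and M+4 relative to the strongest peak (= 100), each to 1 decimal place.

Expanding (0.33996 + 0.66004)^2:
P(M) = 0.33996^2 = 0.115573
P(M+2) = 2 × 0.33996^1 × 0.66004^1 = 0.448774
P(M+4) = 0.66004^2 = 0.435653
The M+2 peak is largest (0.448774); scaling to 100 gives 25.8 : 100.0 : 97.1.

25.8 : 100.0 : 97.1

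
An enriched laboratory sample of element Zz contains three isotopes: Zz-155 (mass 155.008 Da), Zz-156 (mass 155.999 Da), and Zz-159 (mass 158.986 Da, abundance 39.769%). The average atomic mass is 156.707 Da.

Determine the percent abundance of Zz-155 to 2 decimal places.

The remaining 60.231% is split between Zz-155 (fraction x) and Zz-156 (fraction 0.60231 − x).
Substituting: 155.008x + 155.999(0.60231 − x) = 93.47985766
(155.008 − 155.999)x = -0.47990003  ⇒  x = 0.48426, y = 0.11805
Zz-155: 48.43%, Zz-156: 11.81%.

48.43%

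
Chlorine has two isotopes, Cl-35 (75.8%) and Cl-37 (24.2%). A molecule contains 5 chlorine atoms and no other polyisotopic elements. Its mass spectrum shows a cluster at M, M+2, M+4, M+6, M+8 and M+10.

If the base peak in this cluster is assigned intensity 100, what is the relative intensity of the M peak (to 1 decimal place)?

62.6

(0.758 + 0.242)^5 gives M 0.2502, M+2 0.3994, M+4 0.2551, M+6 0.0814, M+8 0.0130, M+10 0.0008; the largest is M+2.
P(M+2) = C(5,1) × 0.758^4 × 0.242^1 = 5 × 0.33012379 × 0.2420 = 0.399450 (base)
P(M) = C(5,0) × 0.758^5 × 0.242^0 = 1 × 0.25023383 × 1.0000 = 0.250234
Relative intensity = 0.250234 / 0.399450 × 100 = 62.6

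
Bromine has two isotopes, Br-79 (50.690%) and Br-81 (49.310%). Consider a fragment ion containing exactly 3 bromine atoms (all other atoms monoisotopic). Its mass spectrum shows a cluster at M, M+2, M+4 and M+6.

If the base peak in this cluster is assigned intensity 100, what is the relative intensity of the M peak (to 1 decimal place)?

(0.50690 + 0.49310)^3 gives M 0.1302, M+2 0.3801, M+4 0.3698, M+6 0.1199; the largest is M+2.
P(M+2) = C(3,1) × 0.50690^2 × 0.49310^1 = 3 × 0.25694761 × 0.4931 = 0.380103 (base)
P(M) = C(3,0) × 0.50690^3 × 0.49310^0 = 1 × 0.13024674 × 1.0000 = 0.130247
Relative intensity = 0.130247 / 0.380103 × 100 = 34.3

34.3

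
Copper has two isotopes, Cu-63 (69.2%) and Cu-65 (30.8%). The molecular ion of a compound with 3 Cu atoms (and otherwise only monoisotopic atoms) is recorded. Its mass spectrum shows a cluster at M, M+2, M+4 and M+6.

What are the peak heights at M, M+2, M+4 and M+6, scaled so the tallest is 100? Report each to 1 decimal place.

74.9 : 100.0 : 44.5 : 6.6

Each Cu atom is independently Cu-63 (p = 0.692) or Cu-65 (q = 0.308); the cluster is the binomial expansion (p + q)^3.
P(M) = 0.692^3 = 0.331374
P(M+2) = 3 × 0.692^2 × 0.308^1 = 0.442470
P(M+4) = 3 × 0.692^1 × 0.308^2 = 0.196938
P(M+6) = 0.308^3 = 0.029218
The M+2 peak is largest (0.442470); scaling to 100 gives 74.9 : 100.0 : 44.5 : 6.6.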